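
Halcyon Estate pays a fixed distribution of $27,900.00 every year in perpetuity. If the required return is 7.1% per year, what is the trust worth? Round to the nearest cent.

$392957.75

Level perpetuity: PV = C / r = $27,900.00 / 0.071 = $392,957.75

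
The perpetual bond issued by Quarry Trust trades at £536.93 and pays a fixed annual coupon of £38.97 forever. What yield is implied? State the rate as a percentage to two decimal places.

7.26%

P = C/r ⇒ r = C/P = £38.97/£536.93 = 0.072579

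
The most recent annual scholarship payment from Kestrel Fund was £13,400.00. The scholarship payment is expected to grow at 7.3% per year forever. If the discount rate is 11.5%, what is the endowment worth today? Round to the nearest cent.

£342338.10

D₁ = D₀ × (1 + g) = £13,400.00 × 1.073 = £14,378.2000
Growing perpetuity: P = D₁ / (r − g) = £14,378.2000 / (0.115 − 0.073) = £342,338.10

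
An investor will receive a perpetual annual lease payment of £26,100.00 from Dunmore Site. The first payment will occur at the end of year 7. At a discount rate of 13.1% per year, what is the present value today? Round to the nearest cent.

Value at end of year 6: C / r = £26,100.00 / 0.131 = £199,236.6412
Discount to today: PV = £199,236.6412 / (1 + 0.131)^6 = £199,236.6412 / 2.093031 = £95,190.49

£95190.49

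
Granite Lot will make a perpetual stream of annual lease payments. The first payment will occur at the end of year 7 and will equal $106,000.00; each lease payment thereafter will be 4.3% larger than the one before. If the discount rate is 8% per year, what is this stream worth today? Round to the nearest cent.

Value at end of year 6: C₁ / (r − g) = $106,000.00 / (0.08 − 0.043) = $2,864,864.8649
Discount to today: PV = $2,864,864.8649 / (1 + 0.08)^6 = $2,864,864.8649 / 1.586874 = $1,805,350.82

$1805350.82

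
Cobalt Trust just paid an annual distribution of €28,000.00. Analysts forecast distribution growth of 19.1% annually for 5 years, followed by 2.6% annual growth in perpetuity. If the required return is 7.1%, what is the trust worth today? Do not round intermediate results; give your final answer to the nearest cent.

€1280393.07

D_1 = 33348.00000
D_2 = 39717.46800
D_3 = 47303.50439
D_4 = 56338.47373
D_5 = 67099.12221
Terminal value at year 5: TV = D_5×(1+g_2)/(r−g_2) = 68843.69939/0.045 = 1529859.98634
P_0 = D_1/(1+r)^1 + D_2/(1+r)^2 + D_3/(1+r)^3 + D_4/(1+r)^4 + D_5/(1+r)^5 + TV/(1+r)^5
    = 31137.25490 + 34626.02296 + 38505.68940 + 42820.05235 + 47617.81732 + 1085686.23497 = 1280393.07190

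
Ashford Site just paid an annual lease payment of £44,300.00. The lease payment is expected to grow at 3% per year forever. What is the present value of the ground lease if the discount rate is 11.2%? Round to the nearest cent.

£556451.22

D₁ = D₀ × (1 + g) = £44,300.00 × 1.03 = £45,629.0000
Growing perpetuity: P = D₁ / (r − g) = £45,629.0000 / (0.112 − 0.03) = £556,451.22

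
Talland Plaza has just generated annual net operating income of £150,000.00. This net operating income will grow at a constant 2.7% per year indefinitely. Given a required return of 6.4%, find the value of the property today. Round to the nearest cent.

D₁ = D₀ × (1 + g) = £150,000.00 × 1.027 = £154,050.0000
Growing perpetuity: P = D₁ / (r − g) = £154,050.0000 / (0.064 − 0.027) = £4,163,513.51

£4163513.51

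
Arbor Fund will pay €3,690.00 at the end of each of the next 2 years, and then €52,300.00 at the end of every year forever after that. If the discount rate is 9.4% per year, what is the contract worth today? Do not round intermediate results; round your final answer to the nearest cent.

€471334.28

PV of 2-year annuity: €3,690.00 × [1 − (1+0.094)^−2] / 0.094 = 6456.07251
Perpetuity value at year 2: €52,300.00 / 0.094 = 556382.97872
PV of perpetuity: 556382.97872 / (1+0.094)^2 = 464878.21115
Total PV = 6456.07251 + 464878.21115 = 471334.28366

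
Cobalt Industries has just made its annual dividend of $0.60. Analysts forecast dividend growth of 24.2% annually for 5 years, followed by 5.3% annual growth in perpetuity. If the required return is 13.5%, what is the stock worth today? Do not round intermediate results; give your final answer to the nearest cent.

$16.05

D_1 = 0.74520
D_2 = 0.92554
D_3 = 1.14952
D_4 = 1.42770
D_5 = 1.77321
Terminal value at year 5: TV = D_5×(1+g_2)/(r−g_2) = 1.86719/0.082 = 22.77056
P_0 = D_1/(1+r)^1 + D_2/(1+r)^2 + D_3/(1+r)^3 + D_4/(1+r)^4 + D_5/(1+r)^5 + TV/(1+r)^5
    = 0.65656 + 0.71846 + 0.78619 + 0.86031 + 0.94141 + 12.08911 = 16.05205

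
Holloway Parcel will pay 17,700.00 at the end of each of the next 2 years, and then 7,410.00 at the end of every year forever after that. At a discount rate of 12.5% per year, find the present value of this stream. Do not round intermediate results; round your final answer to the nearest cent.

76557.04

PV of 2-year annuity: 17,700.00 × [1 − (1+0.125)^−2] / 0.125 = 29718.51852
Perpetuity value at year 2: 7,410.00 / 0.125 = 59280.00000
PV of perpetuity: 59280.00000 / (1+0.125)^2 = 46838.51852
Total PV = 29718.51852 + 46838.51852 = 76557.03704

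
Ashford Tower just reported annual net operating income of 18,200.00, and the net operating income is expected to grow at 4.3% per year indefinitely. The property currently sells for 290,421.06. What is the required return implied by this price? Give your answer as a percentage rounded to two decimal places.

D₁ = 18,200.00 × 1.043 = 18,982.6000
P = D₁/(r − g) ⇒ r = D₁/P + g = 18,982.6000/290,421.06 + 0.043 = 0.065362 + 0.043 = 0.108362

10.84%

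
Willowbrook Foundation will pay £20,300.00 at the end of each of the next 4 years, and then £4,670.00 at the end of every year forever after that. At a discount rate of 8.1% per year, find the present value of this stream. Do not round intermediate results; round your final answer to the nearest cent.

PV of 4-year annuity: £20,300.00 × [1 − (1+0.081)^−4] / 0.081 = 67086.78588
Perpetuity value at year 4: £4,670.00 / 0.081 = 57654.32099
PV of perpetuity: 57654.32099 / (1+0.081)^4 = 42221.05547
Total PV = 67086.78588 + 42221.05547 = 109307.84134

£109307.84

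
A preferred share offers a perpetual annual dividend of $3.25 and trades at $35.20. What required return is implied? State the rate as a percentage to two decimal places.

9.23%

P = C/r ⇒ r = C/P = $3.25/$35.20 = 0.092330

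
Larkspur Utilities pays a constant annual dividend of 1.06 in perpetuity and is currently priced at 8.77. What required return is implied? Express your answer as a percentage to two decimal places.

12.09%

P = C/r ⇒ r = C/P = 1.06/8.77 = 0.120867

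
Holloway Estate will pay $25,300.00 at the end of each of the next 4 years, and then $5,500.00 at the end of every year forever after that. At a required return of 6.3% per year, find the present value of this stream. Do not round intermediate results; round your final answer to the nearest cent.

$155441.98

PV of 4-year annuity: $25,300.00 × [1 − (1+0.063)^−4] / 0.063 = 87068.28171
Perpetuity value at year 4: $5,500.00 / 0.063 = 87301.58730
PV of perpetuity: 87301.58730 / (1+0.063)^4 = 68373.69997
Total PV = 87068.28171 + 68373.69997 = 155441.98168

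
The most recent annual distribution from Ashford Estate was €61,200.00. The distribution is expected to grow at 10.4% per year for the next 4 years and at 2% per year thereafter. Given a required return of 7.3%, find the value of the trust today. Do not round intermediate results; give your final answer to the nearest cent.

D_1 = 67564.80000
D_2 = 74591.53920
D_3 = 82349.05928
D_4 = 90913.36144
Terminal value at year 4: TV = D_4×(1+g_2)/(r−g_2) = 92731.62867/0.053 = 1749653.37114
P_0 = D_1/(1+r)^1 + D_2/(1+r)^2 + D_3/(1+r)^3 + D_4/(1+r)^4 + TV/(1+r)^4
    = 62968.12675 + 64787.33637 + 66659.10471 + 68584.95024 + 1319936.77812 = 1582936.29619

€1582936.30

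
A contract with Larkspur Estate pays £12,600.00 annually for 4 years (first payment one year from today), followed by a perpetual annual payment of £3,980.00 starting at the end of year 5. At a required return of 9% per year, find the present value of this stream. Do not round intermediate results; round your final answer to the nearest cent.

PV of 4-year annuity: £12,600.00 × [1 − (1+0.09)^−4] / 0.09 = 40820.47045
Perpetuity value at year 4: £3,980.00 / 0.09 = 44222.22222
PV of perpetuity: 44222.22222 / (1+0.09)^4 = 31328.13711
Total PV = 40820.47045 + 31328.13711 = 72148.60756

£72148.61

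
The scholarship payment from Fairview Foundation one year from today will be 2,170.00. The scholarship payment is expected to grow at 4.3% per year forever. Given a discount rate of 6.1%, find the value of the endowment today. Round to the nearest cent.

Growing perpetuity: P = D₁ / (r − g) = 2,170.0000 / (0.061 − 0.043) = 120,555.56

120555.56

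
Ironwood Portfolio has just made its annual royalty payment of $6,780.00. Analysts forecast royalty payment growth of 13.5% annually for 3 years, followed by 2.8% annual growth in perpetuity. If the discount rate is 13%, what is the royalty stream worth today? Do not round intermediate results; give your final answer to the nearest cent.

$89763.37

D_1 = 7695.30000
D_2 = 8734.16550
D_3 = 9913.27784
Terminal value at year 3: TV = D_3×(1+g_2)/(r−g_2) = 10190.84962/0.102 = 99910.29041
P_0 = D_1/(1+r)^1 + D_2/(1+r)^2 + D_3/(1+r)^3 + TV/(1+r)^3
    = 6810.00000 + 6840.13274 + 6870.39882 + 69242.84298 = 89763.37454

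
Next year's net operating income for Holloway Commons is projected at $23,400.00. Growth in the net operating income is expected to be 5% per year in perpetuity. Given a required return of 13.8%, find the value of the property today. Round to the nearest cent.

$265909.09

Growing perpetuity: P = D₁ / (r − g) = $23,400.0000 / (0.138 − 0.05) = $265,909.09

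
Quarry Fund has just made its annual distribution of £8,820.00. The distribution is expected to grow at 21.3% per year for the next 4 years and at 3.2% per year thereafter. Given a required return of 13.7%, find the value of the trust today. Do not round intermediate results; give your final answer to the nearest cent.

£153877.91

D_1 = 10698.66000
D_2 = 12977.47458
D_3 = 15741.67667
D_4 = 19094.65380
Terminal value at year 4: TV = D_4×(1+g_2)/(r−g_2) = 19705.68272/0.105 = 187673.16873
P_0 = D_1/(1+r)^1 + D_2/(1+r)^2 + D_3/(1+r)^3 + D_4/(1+r)^4 + TV/(1+r)^4
    = 9409.55145 + 10038.51004 + 10709.50983 + 11425.36097 + 112294.97636 = 153877.90864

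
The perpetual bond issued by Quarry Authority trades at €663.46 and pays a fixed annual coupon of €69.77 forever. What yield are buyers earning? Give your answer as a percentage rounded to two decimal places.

P = C/r ⇒ r = C/P = €69.77/€663.46 = 0.105161

10.52%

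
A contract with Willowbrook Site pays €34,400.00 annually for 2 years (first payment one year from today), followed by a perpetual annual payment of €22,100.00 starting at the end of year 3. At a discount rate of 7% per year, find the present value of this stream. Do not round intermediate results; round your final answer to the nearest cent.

PV of 2-year annuity: €34,400.00 × [1 − (1+0.07)^−2] / 0.07 = 62195.82496
Perpetuity value at year 2: €22,100.00 / 0.07 = 315714.28571
PV of perpetuity: 315714.28571 / (1+0.07)^2 = 275757.08421
Total PV = 62195.82496 + 275757.08421 = 337952.90917

€337952.91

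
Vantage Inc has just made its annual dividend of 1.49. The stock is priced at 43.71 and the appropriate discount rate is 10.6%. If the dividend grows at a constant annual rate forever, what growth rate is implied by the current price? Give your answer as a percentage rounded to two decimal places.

P = D₀(1+g)/(r−g) ⇒ P(r−g) = D₀(1+g) ⇒ g(P+D₀) = P·r − D₀
g = (P·r − D₀)/(P + D₀) = (43.71×0.106 − 1.49) / (43.71 + 1.49) = 0.069541

6.95%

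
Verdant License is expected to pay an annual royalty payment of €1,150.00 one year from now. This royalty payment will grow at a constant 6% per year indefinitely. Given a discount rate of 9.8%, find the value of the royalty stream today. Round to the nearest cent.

Growing perpetuity: P = D₁ / (r − g) = €1,150.0000 / (0.098 − 0.06) = €30,263.16

€30263.16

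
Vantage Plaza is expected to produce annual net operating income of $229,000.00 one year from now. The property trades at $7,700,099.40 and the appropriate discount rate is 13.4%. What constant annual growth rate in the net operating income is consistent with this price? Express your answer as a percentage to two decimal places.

10.43%

P = D₁/(r−g) ⇒ g = r − D₁/P = 0.134 − $229,000.00/$7,700,099.40 = 0.104260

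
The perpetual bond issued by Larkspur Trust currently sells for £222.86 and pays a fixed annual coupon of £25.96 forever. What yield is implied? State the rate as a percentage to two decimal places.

11.65%

P = C/r ⇒ r = C/P = £25.96/£222.86 = 0.116486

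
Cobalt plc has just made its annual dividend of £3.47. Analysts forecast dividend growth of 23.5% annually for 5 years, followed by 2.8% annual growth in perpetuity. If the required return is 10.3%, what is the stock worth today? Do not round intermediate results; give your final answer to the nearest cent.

£108.37

D_1 = 4.28545
D_2 = 5.29253
D_3 = 6.53628
D_4 = 8.07230
D_5 = 9.96929
Terminal value at year 5: TV = D_5×(1+g_2)/(r−g_2) = 10.24843/0.075 = 136.64575
P_0 = D_1/(1+r)^1 + D_2/(1+r)^2 + D_3/(1+r)^3 + D_4/(1+r)^4 + D_5/(1+r)^5 + TV/(1+r)^5
    = 3.88527 + 4.35023 + 4.87084 + 5.45375 + 6.10642 + 83.69867 = 108.36518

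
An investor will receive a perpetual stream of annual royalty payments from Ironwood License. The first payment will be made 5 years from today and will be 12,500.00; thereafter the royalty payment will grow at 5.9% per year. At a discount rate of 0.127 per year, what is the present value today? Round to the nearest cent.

Value at end of year 4: C₁ / (r − g) = 12,500.00 / (0.127 − 0.059) = 183,823.5294
Discount to today: PV = 183,823.5294 / (1 + 0.127)^4 = 183,823.5294 / 1.613228 = 113,947.67

113947.67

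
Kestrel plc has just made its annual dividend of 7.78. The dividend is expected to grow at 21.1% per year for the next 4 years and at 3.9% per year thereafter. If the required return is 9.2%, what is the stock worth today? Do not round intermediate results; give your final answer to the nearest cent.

271.25

D_1 = 9.42158
D_2 = 11.40953
D_3 = 13.81694
D_4 = 16.73232
Terminal value at year 4: TV = D_4×(1+g_2)/(r−g_2) = 17.38488/0.053 = 328.01662
P_0 = D_1/(1+r)^1 + D_2/(1+r)^2 + D_3/(1+r)^3 + D_4/(1+r)^4 + TV/(1+r)^4
    = 8.62782 + 9.56803 + 10.61070 + 11.76700 + 230.67753 = 271.25108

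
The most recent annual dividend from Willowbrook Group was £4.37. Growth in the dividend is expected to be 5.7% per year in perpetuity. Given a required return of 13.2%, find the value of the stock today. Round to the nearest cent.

D₁ = D₀ × (1 + g) = £4.37 × 1.057 = £4.6191
Growing perpetuity: P = D₁ / (r − g) = £4.6191 / (0.132 − 0.057) = £61.59

£61.59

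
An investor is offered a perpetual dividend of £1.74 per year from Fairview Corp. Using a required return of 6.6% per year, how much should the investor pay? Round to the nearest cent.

Level perpetuity: PV = C / r = £1.74 / 0.066 = £26.36

£26.36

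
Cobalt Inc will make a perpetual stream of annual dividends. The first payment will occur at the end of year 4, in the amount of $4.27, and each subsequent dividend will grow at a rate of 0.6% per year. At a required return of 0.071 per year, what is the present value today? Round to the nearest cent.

$53.47

Value at end of year 3: C₁ / (r − g) = $4.27 / (0.071 − 0.006) = $65.6923
Discount to today: PV = $65.6923 / (1 + 0.071)^3 = $65.6923 / 1.228481 = $53.47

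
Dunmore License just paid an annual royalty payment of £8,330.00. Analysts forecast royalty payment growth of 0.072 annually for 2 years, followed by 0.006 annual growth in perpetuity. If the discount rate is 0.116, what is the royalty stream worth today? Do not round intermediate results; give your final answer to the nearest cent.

£85980.58

D_1 = 8929.76000
D_2 = 9572.70272
Terminal value at year 2: TV = D_2×(1+g_2)/(r−g_2) = 9630.13894/0.11 = 87546.71760
P_0 = D_1/(1+r)^1 + D_2/(1+r)^2 + TV/(1+r)^2
    = 8001.57706 + 7686.10270 + 70292.90284 = 85980.58260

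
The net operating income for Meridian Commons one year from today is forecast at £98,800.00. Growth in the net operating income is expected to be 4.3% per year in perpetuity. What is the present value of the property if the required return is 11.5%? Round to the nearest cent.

Growing perpetuity: P = D₁ / (r − g) = £98,800.0000 / (0.115 − 0.043) = £1,372,222.22

£1372222.22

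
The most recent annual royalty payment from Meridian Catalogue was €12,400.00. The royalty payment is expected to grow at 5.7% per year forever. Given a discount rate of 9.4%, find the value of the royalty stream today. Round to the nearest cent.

D₁ = D₀ × (1 + g) = €12,400.00 × 1.057 = €13,106.8000
Growing perpetuity: P = D₁ / (r − g) = €13,106.8000 / (0.094 − 0.057) = €354,237.84

€354237.84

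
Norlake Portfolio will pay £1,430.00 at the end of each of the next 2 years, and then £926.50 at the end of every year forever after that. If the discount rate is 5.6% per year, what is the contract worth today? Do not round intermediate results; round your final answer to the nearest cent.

£17472.96

PV of 2-year annuity: £1,430.00 × [1 − (1+0.056)^−2] / 0.056 = 2636.52146
Perpetuity value at year 2: £926.50 / 0.056 = 16544.64286
PV of perpetuity: 16544.64286 / (1+0.056)^2 = 14836.43507
Total PV = 2636.52146 + 14836.43507 = 17472.95653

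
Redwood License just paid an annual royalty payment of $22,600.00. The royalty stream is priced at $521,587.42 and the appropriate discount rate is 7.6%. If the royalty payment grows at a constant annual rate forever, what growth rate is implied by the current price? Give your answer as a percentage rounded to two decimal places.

P = D₀(1+g)/(r−g) ⇒ P(r−g) = D₀(1+g) ⇒ g(P+D₀) = P·r − D₀
g = (P·r − D₀)/(P + D₀) = ($521,587.42×0.076 − $22,600.00) / ($521,587.42 + $22,600.00) = 0.031314

3.13%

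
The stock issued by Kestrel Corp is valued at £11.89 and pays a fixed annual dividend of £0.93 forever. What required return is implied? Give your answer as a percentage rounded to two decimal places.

7.82%

P = C/r ⇒ r = C/P = £0.93/£11.89 = 0.078217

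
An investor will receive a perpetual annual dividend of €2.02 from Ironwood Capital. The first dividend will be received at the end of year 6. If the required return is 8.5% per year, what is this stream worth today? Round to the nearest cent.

€15.80

Value at end of year 5: C / r = €2.02 / 0.085 = €23.7647
Discount to today: PV = €23.7647 / (1 + 0.085)^5 = €23.7647 / 1.503657 = €15.80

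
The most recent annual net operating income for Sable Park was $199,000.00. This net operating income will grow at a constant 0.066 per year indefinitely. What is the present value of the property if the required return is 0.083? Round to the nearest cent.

$12478470.59

D₁ = D₀ × (1 + g) = $199,000.00 × 1.066 = $212,134.0000
Growing perpetuity: P = D₁ / (r − g) = $212,134.0000 / (0.083 − 0.066) = $12,478,470.59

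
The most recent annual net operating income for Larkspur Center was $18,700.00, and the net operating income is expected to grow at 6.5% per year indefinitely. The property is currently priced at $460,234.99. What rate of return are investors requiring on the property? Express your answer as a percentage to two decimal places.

D₁ = $18,700.00 × 1.065 = $19,915.5000
P = D₁/(r − g) ⇒ r = D₁/P + g = $19,915.5000/$460,234.99 + 0.065 = 0.043272 + 0.065 = 0.108272

10.83%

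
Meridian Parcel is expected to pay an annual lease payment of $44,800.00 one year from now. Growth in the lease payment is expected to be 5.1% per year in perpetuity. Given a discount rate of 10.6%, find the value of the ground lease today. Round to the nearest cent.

Growing perpetuity: P = D₁ / (r − g) = $44,800.0000 / (0.106 − 0.051) = $814,545.45

$814545.45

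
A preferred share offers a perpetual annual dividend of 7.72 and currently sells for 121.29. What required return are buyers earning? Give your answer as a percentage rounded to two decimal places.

P = C/r ⇒ r = C/P = 7.72/121.29 = 0.063649

6.36%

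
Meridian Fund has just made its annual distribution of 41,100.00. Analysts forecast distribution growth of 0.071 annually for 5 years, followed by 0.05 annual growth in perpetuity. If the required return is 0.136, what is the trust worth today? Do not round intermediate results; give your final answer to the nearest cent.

D_1 = 44018.10000
D_2 = 47143.38510
D_3 = 50490.56544
D_4 = 54075.39559
D_5 = 57914.74868
Terminal value at year 5: TV = D_5×(1+g_2)/(r−g_2) = 60810.48611/0.086 = 707098.67569
P_0 = D_1/(1+r)^1 + D_2/(1+r)^2 + D_3/(1+r)^3 + D_4/(1+r)^4 + D_5/(1+r)^5 + TV/(1+r)^5
    = 38748.32746 + 36531.21366 + 34440.95935 + 32470.30587 + 30612.40985 + 373756.16675 = 546559.38295

546559.38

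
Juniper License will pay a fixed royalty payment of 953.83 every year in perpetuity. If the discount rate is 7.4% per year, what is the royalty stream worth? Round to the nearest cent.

12889.59

Level perpetuity: PV = C / r = 953.83 / 0.074 = 12,889.59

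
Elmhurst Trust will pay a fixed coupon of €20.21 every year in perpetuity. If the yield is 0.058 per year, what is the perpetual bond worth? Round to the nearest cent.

€348.45

Level perpetuity: PV = C / r = €20.21 / 0.058 = €348.45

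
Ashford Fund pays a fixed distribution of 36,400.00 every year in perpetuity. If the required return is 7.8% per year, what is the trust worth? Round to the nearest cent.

466666.67

Level perpetuity: PV = C / r = 36,400.00 / 0.078 = 466,666.67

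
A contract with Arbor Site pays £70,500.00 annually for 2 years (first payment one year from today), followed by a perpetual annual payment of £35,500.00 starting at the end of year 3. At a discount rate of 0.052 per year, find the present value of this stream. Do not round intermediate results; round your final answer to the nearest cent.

PV of 2-year annuity: £70,500.00 × [1 − (1+0.052)^−2] / 0.052 = 130717.87940
Perpetuity value at year 2: £35,500.00 / 0.052 = 682692.30769
PV of perpetuity: 682692.30769 / (1+0.052)^2 = 616869.82941
Total PV = 130717.87940 + 616869.82941 = 747587.70881

£747587.71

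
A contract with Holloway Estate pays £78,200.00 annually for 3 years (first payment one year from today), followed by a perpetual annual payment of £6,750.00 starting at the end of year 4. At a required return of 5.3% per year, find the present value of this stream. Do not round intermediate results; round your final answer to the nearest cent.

PV of 3-year annuity: £78,200.00 × [1 − (1+0.053)^−3] / 0.053 = 211766.50586
Perpetuity value at year 3: £6,750.00 / 0.053 = 127358.49057
PV of perpetuity: 127358.49057 / (1+0.053)^3 = 109079.41237
Total PV = 211766.50586 + 109079.41237 = 320845.91824

£320845.92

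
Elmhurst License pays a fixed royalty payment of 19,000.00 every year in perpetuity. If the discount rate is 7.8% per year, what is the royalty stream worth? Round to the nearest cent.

Level perpetuity: PV = C / r = 19,000.00 / 0.078 = 243,589.74

243589.74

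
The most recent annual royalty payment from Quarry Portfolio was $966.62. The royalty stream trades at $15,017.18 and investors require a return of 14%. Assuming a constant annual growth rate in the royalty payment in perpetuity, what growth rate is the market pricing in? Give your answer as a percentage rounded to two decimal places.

P = D₀(1+g)/(r−g) ⇒ P(r−g) = D₀(1+g) ⇒ g(P+D₀) = P·r − D₀
g = (P·r − D₀)/(P + D₀) = ($15,017.18×0.14 − $966.62) / ($15,017.18 + $966.62) = 0.071059

7.11%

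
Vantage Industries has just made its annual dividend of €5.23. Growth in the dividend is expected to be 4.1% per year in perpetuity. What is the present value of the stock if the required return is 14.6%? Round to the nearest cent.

€51.85

D₁ = D₀ × (1 + g) = €5.23 × 1.041 = €5.4444
Growing perpetuity: P = D₁ / (r − g) = €5.4444 / (0.146 − 0.041) = €51.85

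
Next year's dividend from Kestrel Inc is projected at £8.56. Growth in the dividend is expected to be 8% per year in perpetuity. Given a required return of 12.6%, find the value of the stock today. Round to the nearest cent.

Growing perpetuity: P = D₁ / (r − g) = £8.5600 / (0.126 − 0.08) = £186.09

£186.09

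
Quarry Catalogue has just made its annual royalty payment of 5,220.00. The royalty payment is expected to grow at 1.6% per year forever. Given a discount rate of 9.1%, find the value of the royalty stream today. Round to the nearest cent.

70713.60

D₁ = D₀ × (1 + g) = 5,220.00 × 1.016 = 5,303.5200
Growing perpetuity: P = D₁ / (r − g) = 5,303.5200 / (0.091 − 0.016) = 70,713.60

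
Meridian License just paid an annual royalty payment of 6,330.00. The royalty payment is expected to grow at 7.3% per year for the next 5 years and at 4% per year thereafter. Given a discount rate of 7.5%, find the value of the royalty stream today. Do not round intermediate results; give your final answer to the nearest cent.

D_1 = 6792.09000
D_2 = 7287.91257
D_3 = 7819.93019
D_4 = 8390.78509
D_5 = 9003.31240
Terminal value at year 5: TV = D_5×(1+g_2)/(r−g_2) = 9363.44490/0.035 = 267526.99712
P_0 = D_1/(1+r)^1 + D_2/(1+r)^2 + D_3/(1+r)^3 + D_4/(1+r)^4 + D_5/(1+r)^5 + TV/(1+r)^5
    = 6318.22326 + 6306.46842 + 6294.73546 + 6283.02432 + 6271.33497 + 186348.23923 = 217822.02566

217822.03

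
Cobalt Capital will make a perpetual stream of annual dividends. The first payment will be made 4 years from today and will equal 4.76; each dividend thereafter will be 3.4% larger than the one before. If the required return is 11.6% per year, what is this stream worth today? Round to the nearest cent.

Value at end of year 3: C₁ / (r − g) = 4.76 / (0.116 − 0.034) = 58.0488
Discount to today: PV = 58.0488 / (1 + 0.116)^3 = 58.0488 / 1.389929 = 41.76

41.76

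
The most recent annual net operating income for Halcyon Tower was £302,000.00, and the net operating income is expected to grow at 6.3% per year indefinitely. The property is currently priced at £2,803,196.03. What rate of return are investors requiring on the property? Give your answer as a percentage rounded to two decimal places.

D₁ = £302,000.00 × 1.063 = £321,026.0000
P = D₁/(r − g) ⇒ r = D₁/P + g = £321,026.0000/£2,803,196.03 + 0.063 = 0.114521 + 0.063 = 0.177521

17.75%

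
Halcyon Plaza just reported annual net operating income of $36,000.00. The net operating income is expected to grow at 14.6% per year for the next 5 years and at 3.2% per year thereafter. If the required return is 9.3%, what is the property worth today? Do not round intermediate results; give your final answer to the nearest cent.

D_1 = 41256.00000
D_2 = 47279.37600
D_3 = 54182.16490
D_4 = 62092.76097
D_5 = 71158.30407
Terminal value at year 5: TV = D_5×(1+g_2)/(r−g_2) = 73435.36980/0.061 = 1203858.52136
P_0 = D_1/(1+r)^1 + D_2/(1+r)^2 + D_3/(1+r)^3 + D_4/(1+r)^4 + D_5/(1+r)^5 + TV/(1+r)^5
    = 37745.65416 + 39575.95578 + 41495.00945 + 43507.11878 + 45616.79609 + 771746.45184 = 979686.98610

$979686.99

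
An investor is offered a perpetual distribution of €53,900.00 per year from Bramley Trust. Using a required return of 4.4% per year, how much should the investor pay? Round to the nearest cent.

€1225000.00

Level perpetuity: PV = C / r = €53,900.00 / 0.044 = €1,225,000.00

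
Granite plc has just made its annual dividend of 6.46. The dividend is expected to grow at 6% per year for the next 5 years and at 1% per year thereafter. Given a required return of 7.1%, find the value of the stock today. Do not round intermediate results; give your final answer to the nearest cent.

D_1 = 6.84760
D_2 = 7.25846
D_3 = 7.69396
D_4 = 8.15560
D_5 = 8.64494
Terminal value at year 5: TV = D_5×(1+g_2)/(r−g_2) = 8.73139/0.061 = 143.13749
P_0 = D_1/(1+r)^1 + D_2/(1+r)^2 + D_3/(1+r)^3 + D_4/(1+r)^4 + D_5/(1+r)^5 + TV/(1+r)^5
    = 6.39365 + 6.32798 + 6.26299 + 6.19866 + 6.13500 + 101.57949 = 132.89778

132.90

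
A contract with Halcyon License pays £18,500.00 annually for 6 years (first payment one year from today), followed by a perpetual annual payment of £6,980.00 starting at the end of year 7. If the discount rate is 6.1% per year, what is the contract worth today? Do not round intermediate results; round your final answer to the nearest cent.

£170896.26

PV of 6-year annuity: £18,500.00 × [1 − (1+0.061)^−6] / 0.061 = 90685.38039
Perpetuity value at year 6: £6,980.00 / 0.061 = 114426.22951
PV of perpetuity: 114426.22951 / (1+0.061)^6 = 80210.88058
Total PV = 90685.38039 + 80210.88058 = 170896.26097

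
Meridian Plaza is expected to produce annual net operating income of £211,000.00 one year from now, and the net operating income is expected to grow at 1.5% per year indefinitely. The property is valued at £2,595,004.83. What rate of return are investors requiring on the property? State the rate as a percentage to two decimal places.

9.63%

P = D₁/(r − g) ⇒ r = D₁/P + g = £211,000.0000/£2,595,004.83 + 0.015 = 0.081310 + 0.015 = 0.096310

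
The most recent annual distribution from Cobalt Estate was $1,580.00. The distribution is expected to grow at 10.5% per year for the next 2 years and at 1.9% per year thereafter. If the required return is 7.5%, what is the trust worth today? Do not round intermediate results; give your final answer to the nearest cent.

D_1 = 1745.90000
D_2 = 1929.21950
Terminal value at year 2: TV = D_2×(1+g_2)/(r−g_2) = 1965.87467/0.056 = 35104.90483
P_0 = D_1/(1+r)^1 + D_2/(1+r)^2 + TV/(1+r)^2
    = 1624.09302 + 1669.41655 + 30377.41900 = 33670.92857

$33670.93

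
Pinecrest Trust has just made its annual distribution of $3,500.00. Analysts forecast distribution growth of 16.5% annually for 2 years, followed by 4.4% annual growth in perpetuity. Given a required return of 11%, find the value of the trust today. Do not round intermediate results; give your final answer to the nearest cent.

D_1 = 4077.50000
D_2 = 4750.28750
Terminal value at year 2: TV = D_2×(1+g_2)/(r−g_2) = 4959.30015/0.066 = 75140.91136
P_0 = D_1/(1+r)^1 + D_2/(1+r)^2 + TV/(1+r)^2
    = 3673.42342 + 3855.43990 + 60986.04932 = 68514.91264

$68514.91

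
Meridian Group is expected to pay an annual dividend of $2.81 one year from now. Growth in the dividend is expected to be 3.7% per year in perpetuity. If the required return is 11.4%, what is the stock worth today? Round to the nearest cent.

Growing perpetuity: P = D₁ / (r − g) = $2.8100 / (0.114 − 0.037) = $36.49

$36.49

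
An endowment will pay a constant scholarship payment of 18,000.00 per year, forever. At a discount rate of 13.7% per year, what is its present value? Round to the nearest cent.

Level perpetuity: PV = C / r = 18,000.00 / 0.137 = 131,386.86

131386.86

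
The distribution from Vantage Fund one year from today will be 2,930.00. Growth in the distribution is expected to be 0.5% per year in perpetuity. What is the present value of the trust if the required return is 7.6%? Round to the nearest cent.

41267.61

Growing perpetuity: P = D₁ / (r − g) = 2,930.0000 / (0.076 − 0.005) = 41,267.61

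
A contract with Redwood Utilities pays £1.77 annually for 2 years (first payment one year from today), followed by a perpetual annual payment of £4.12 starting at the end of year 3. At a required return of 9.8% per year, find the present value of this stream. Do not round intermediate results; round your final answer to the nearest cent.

£37.95

PV of 2-year annuity: £1.77 × [1 − (1+0.098)^−2] / 0.098 = 3.08017
Perpetuity value at year 2: £4.12 / 0.098 = 42.04082
PV of perpetuity: 42.04082 / (1+0.098)^2 = 34.87117
Total PV = 3.08017 + 34.87117 = 37.95133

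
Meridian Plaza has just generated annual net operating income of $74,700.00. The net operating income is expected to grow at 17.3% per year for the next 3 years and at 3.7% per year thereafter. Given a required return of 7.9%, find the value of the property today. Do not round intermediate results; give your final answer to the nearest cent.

D_1 = 87623.10000
D_2 = 102781.89630
D_3 = 120563.16436
Terminal value at year 3: TV = D_3×(1+g_2)/(r−g_2) = 125024.00144/0.042 = 2976761.93908
P_0 = D_1/(1+r)^1 + D_2/(1+r)^2 + D_3/(1+r)^3 + TV/(1+r)^3
    = 81207.69231 + 88282.31981 + 95973.27260 + 2369625.80214 = 2635089.08686

$2635089.09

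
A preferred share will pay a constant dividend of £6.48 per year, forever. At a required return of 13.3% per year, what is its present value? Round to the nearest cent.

Level perpetuity: PV = C / r = £6.48 / 0.133 = £48.72

£48.72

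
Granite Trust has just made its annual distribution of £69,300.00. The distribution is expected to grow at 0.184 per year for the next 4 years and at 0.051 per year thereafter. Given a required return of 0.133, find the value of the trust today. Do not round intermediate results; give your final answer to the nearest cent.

£1369106.54

D_1 = 82051.20000
D_2 = 97148.62080
D_3 = 115023.96703
D_4 = 136188.37696
Terminal value at year 4: TV = D_4×(1+g_2)/(r−g_2) = 143133.98419/0.082 = 1745536.39250
P_0 = D_1/(1+r)^1 + D_2/(1+r)^2 + D_3/(1+r)^3 + D_4/(1+r)^4 + TV/(1+r)^4
    = 72419.41748 + 75679.25004 + 79085.81822 + 82645.72707 + 1059276.33113 = 1369106.54393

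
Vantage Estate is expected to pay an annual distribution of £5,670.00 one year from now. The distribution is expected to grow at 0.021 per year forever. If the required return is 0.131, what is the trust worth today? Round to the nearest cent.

Growing perpetuity: P = D₁ / (r − g) = £5,670.0000 / (0.131 − 0.021) = £51,545.45

£51545.45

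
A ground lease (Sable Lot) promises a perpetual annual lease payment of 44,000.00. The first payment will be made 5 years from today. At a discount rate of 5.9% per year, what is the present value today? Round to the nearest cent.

592948.29

Value at end of year 4: C / r = 44,000.00 / 0.059 = 745,762.7119
Discount to today: PV = 745,762.7119 / (1 + 0.059)^4 = 745,762.7119 / 1.257720 = 592,948.29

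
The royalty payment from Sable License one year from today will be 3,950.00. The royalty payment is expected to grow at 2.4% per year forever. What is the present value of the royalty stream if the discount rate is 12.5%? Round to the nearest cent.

Growing perpetuity: P = D₁ / (r − g) = 3,950.0000 / (0.125 − 0.024) = 39,108.91

39108.91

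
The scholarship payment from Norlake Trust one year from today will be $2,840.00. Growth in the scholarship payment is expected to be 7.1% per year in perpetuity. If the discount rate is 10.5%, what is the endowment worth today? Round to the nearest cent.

$83529.41

Growing perpetuity: P = D₁ / (r − g) = $2,840.0000 / (0.105 − 0.071) = $83,529.41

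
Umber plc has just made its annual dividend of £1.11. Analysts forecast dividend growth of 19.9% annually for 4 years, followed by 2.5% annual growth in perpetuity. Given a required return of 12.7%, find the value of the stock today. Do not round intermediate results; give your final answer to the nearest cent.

£19.49

D_1 = 1.33089
D_2 = 1.59574
D_3 = 1.91329
D_4 = 2.29403
Terminal value at year 4: TV = D_4×(1+g_2)/(r−g_2) = 2.35138/0.102 = 23.05279
P_0 = D_1/(1+r)^1 + D_2/(1+r)^2 + D_3/(1+r)^3 + D_4/(1+r)^4 + TV/(1+r)^4
    = 1.18091 + 1.25636 + 1.33662 + 1.42201 + 14.28985 = 19.48576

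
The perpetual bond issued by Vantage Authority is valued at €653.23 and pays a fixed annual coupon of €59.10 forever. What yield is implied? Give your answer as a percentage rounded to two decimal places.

9.05%

P = C/r ⇒ r = C/P = €59.10/€653.23 = 0.090473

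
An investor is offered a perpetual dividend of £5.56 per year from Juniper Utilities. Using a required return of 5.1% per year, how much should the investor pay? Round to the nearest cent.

£109.02

Level perpetuity: PV = C / r = £5.56 / 0.051 = £109.02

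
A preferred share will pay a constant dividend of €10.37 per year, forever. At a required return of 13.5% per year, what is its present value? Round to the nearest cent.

Level perpetuity: PV = C / r = €10.37 / 0.135 = €76.81

€76.81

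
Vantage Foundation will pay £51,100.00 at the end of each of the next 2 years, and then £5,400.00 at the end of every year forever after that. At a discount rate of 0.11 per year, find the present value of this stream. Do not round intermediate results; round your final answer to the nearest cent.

£127353.23

PV of 2-year annuity: £51,100.00 × [1 − (1+0.11)^−2] / 0.11 = 87509.94237
Perpetuity value at year 2: £5,400.00 / 0.11 = 49090.90909
PV of perpetuity: 49090.90909 / (1+0.11)^2 = 39843.28309
Total PV = 87509.94237 + 39843.28309 = 127353.22546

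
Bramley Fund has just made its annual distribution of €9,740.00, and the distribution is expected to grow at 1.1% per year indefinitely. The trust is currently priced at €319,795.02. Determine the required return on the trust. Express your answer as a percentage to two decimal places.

4.18%

D₁ = €9,740.00 × 1.011 = €9,847.1400
P = D₁/(r − g) ⇒ r = D₁/P + g = €9,847.1400/€319,795.02 + 0.011 = 0.030792 + 0.011 = 0.041792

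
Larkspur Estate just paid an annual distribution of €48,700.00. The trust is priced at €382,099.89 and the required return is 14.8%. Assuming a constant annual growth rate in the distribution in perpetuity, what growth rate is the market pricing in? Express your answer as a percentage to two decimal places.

1.82%

P = D₀(1+g)/(r−g) ⇒ P(r−g) = D₀(1+g) ⇒ g(P+D₀) = P·r − D₀
g = (P·r − D₀)/(P + D₀) = (€382,099.89×0.148 − €48,700.00) / (€382,099.89 + €48,700.00) = 0.018224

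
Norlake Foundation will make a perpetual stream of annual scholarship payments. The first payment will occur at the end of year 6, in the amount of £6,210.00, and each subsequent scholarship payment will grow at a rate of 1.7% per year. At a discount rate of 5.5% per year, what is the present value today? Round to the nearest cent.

Value at end of year 5: C₁ / (r − g) = £6,210.00 / (0.055 − 0.017) = £163,421.0526
Discount to today: PV = £163,421.0526 / (1 + 0.055)^5 = £163,421.0526 / 1.306960 = £125,039.06

£125039.06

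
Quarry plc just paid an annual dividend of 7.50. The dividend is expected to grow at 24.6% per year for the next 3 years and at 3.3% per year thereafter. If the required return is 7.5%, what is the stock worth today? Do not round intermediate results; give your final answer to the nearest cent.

D_1 = 9.34500
D_2 = 11.64387
D_3 = 14.50826
Terminal value at year 3: TV = D_3×(1+g_2)/(r−g_2) = 14.98703/0.042 = 356.83416
P_0 = D_1/(1+r)^1 + D_2/(1+r)^2 + D_3/(1+r)^3 + TV/(1+r)^3
    = 8.69302 + 10.07582 + 11.67858 + 287.23743 = 317.68485

317.68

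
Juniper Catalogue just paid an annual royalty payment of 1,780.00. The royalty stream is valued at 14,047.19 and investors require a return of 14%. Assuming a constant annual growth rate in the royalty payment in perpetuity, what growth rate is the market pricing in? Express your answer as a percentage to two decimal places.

1.18%

P = D₀(1+g)/(r−g) ⇒ P(r−g) = D₀(1+g) ⇒ g(P+D₀) = P·r − D₀
g = (P·r − D₀)/(P + D₀) = (14,047.19×0.14 − 1,780.00) / (14,047.19 + 1,780.00) = 0.011790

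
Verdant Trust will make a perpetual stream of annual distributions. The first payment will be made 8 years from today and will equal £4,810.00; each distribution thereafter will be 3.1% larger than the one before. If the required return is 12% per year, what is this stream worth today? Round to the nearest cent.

Value at end of year 7: C₁ / (r − g) = £4,810.00 / (0.12 − 0.031) = £54,044.9438
Discount to today: PV = £54,044.9438 / (1 + 0.12)^7 = £54,044.9438 / 2.210681 = £24,447.19

£24447.19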